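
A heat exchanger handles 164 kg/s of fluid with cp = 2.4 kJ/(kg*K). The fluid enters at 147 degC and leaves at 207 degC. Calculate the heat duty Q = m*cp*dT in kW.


Q = m_dot * cp * delta_T
delta_T = 207 - 147 = 60 K
Q = 164 * 2.4 * 60
= 393.6 * 60
= 23616 kW

23616 kW


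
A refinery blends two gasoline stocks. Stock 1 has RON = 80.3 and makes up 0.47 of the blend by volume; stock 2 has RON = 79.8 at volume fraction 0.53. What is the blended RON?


Linear blending: RON_blend = sum(vi * RONi)
Contribution 1: 0.47 * 80.3 = 37.741
Contribution 2: 0.53 * 79.8 = 42.294
RON_blend = 37.741 + 42.294 = 80.035

80.035


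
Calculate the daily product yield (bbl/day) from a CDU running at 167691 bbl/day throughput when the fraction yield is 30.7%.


Crude throughput = 167691 bbl/day
Fraction yield = 30.7%
yield = throughput * fraction / 100
yield = 167691 * 30.7 / 100 = 51481.137

51481.137 bbl/day


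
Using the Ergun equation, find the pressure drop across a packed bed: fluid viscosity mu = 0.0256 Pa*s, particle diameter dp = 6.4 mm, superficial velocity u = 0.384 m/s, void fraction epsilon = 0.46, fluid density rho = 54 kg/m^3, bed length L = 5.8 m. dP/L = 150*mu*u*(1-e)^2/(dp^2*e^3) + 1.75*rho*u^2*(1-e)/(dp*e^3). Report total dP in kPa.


dp = 6.4 mm = 0.0064 m
Viscous term = 150*0.0256*0.384*(1-0.46)^2 / (0.0064^2*0.46^3) = 107849
Inertial term = 1.75*54*0.384^2*(1-0.46) / (0.0064*0.46^3) = 12079.1
dP/L = 107849 + 12079.1 = 119928 Pa/m
dP = 119928 * 5.8 / 1000 = 695.6 kPa

695.6 kPa


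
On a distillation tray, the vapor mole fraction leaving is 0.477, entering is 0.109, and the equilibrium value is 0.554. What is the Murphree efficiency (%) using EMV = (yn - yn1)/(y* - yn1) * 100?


Murphree vapor efficiency: EMV = (y_n - y_(n-1)) / (y*_n - y_(n-1)) * 100
EMV = (0.477 - 0.109) / (0.554 - 0.109) * 100 = 0.368 / 0.445 * 100 = 82.70

82.70 %


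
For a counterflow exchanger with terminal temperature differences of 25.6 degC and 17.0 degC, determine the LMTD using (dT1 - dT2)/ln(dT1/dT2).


LMTD = (dT1 - dT2) / ln(dT1/dT2)
= (25.6 - 17.0) / ln(25.6 / 17.0) = 8.6 / 0.409379 = 21.01

21.01 degC


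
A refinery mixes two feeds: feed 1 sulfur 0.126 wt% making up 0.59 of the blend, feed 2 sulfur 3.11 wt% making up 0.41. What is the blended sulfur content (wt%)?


Linear sulfur blending: S_blend = x1*S1 + x2*S2
Contribution 1: 0.59 * 0.126 = 0.07434 wt%
Contribution 2: 0.41 * 3.11 = 1.2751 wt%
S_blend = 0.07434 + 1.2751 = 1.34944

1.34944 wt%


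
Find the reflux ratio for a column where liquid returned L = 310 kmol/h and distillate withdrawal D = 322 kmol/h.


Reflux ratio definition: R = L / D (liquid returned / distillate withdrawn)
L = 310 kmol/h, D = 322 kmol/h
R = 310 / 322 = 0.9627

0.9627


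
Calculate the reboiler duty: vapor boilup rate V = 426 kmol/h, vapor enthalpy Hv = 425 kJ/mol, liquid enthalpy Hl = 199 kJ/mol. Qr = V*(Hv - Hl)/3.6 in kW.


Qr = 426 * (425 - 199) / 3.6 = 426 * 226 / 3.6 = 26740

26740 kW


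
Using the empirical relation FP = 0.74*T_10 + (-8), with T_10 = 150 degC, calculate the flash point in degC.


FP = 0.74 * 150 + (-8) = 103

103 degC


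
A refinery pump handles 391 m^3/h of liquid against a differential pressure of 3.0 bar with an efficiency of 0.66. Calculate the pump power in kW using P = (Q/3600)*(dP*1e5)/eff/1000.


Q = 391 / 3600 = 0.108611 m^3/s
P = 0.108611 * (3.0 * 1e5) / 0.66 / 1000 = 49.37

49.37 kW


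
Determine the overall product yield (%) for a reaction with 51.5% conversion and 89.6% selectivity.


Overall yield = conversion (%) * selectivity (%) / 100
Conversion = 51.5%, Selectivity = 89.6%
Y = 51.5 * 89.6 / 100
= 46.144 %

46.144 %


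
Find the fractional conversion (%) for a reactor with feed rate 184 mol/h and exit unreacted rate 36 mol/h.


X = (F_in - F_out) / F_in * 100
Moles reacted = 184 - 36 = 148
X = 148 / 184 * 100
= 0.8043 * 100
= 80.43 %

80.43 %


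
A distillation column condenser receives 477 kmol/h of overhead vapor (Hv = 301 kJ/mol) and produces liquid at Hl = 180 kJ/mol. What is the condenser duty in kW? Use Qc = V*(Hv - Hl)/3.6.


Qc = 477 * (301 - 180) / 3.6 = 477 * 121 / 3.6 = 16030

16030 kW


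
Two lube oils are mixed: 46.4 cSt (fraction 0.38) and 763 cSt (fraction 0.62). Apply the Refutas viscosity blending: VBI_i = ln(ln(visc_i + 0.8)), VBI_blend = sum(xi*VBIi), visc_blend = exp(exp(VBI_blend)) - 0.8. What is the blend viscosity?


Refutas method: VBN_i = 14.534*ln(ln(visc_i + 0.8)) + 10.975, blended linearly by mass fraction; since VBN is linear in VBI_i = ln(ln(visc_i + 0.8)) and the fractions sum to 1, blend VBI directly: visc = exp(exp(VBI_blend)) - 0.8
VBI_1 = ln(ln(46.4 + 0.8)) = 1.34921
VBI_2 = ln(ln(763 + 0.8)) = 1.89286
VBI_blend = 0.38 * 1.34921 + 0.62 * 1.89286 = 1.68627
visc_blend = exp(exp(1.68627)) - 0.8 = 220.5

220.5 cSt


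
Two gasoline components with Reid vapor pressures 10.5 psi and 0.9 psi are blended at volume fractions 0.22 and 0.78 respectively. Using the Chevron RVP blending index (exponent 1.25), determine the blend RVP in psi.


Chevron index: RVP_blend = (sum xi*RVPi^1.25)^(1/1.25)
RVP^1.25 terms: 0.22 * 10.5^1.25 + 0.78 * 0.9^1.25 = 4.84199
RVP_blend = 4.84199^(1/1.25) = 3.532

3.532 psi


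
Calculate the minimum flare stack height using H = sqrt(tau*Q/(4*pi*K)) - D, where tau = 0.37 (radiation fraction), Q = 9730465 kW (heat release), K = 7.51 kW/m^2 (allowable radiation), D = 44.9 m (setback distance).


tau*Q/(4*pi*K) = 0.37 * 9730465 / (4 * pi * 7.51) = 38149.2
sqrt(38149.2) = 195.318
H = 195.318 - 44.9 = 150.4

150.4 m


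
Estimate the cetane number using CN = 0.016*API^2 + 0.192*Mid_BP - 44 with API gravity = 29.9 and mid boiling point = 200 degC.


CN = 0.016 * 29.9^2 + 0.192 * 200 - 44
CN = 14.30416 + 38.4 - 44 = 8.70416

8.70416


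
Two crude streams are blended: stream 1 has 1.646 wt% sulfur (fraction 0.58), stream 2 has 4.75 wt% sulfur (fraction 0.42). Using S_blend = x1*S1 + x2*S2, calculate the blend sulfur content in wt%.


Linear sulfur blending: S_blend = x1*S1 + x2*S2
Contribution 1: 0.58 * 1.646 = 0.95468 wt%
Contribution 2: 0.42 * 4.75 = 1.995 wt%
S_blend = 0.95468 + 1.995 = 2.94968

2.94968 wt%


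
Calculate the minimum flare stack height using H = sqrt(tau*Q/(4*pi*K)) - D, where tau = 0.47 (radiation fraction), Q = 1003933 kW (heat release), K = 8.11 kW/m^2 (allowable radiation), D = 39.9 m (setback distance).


tau*Q/(4*pi*K) = 0.47 * 1003933 / (4 * pi * 8.11) = 4629.9
sqrt(4629.9) = 68.0434
H = 68.0434 - 39.9 = 28.14

28.14 m


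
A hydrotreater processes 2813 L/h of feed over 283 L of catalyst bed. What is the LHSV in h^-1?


LHSV = volumetric feed rate / catalyst volume
= 2813 L/h / 283 L
= 9.940 h^-1

9.940 h^-1


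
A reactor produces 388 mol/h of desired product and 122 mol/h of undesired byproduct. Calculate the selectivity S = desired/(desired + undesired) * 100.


Selectivity = desired / (desired + undesired) * 100
Total products = 388 + 122 = 510 mol/h
S = 388 / 510 * 100
= 0.7608 * 100
= 76.08 %

76.08 %


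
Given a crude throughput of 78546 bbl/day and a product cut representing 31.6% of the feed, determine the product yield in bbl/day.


Crude throughput = 78546 bbl/day
Fraction yield = 31.6%
yield = throughput * fraction / 100
yield = 78546 * 31.6 / 100 = 24820.536

24820.536 bbl/day


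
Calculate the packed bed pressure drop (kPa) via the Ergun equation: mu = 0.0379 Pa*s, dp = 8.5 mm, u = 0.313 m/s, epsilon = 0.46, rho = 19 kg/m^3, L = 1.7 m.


dp = 8.5 mm = 0.0085 m
Viscous term = 150*0.0379*0.313*(1-0.46)^2 / (0.0085^2*0.46^3) = 73782.1
Inertial term = 1.75*19*0.313^2*(1-0.46) / (0.0085*0.46^3) = 2126.09
dP/L = 73782.1 + 2126.09 = 75908.2 Pa/m
dP = 75908.2 * 1.7 / 1000 = 129.0 kPa

129.0 kPa


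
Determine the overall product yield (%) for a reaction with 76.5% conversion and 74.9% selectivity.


Overall yield = conversion (%) * selectivity (%) / 100
Conversion = 76.5%, Selectivity = 74.9%
Y = 76.5 * 74.9 / 100
= 57.2985 %

57.2985 %


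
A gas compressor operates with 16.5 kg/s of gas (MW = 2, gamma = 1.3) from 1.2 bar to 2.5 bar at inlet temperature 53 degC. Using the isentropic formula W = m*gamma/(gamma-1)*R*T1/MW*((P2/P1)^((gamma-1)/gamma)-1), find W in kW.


Isentropic work: W = m*(gamma/(gamma-1))*(R*T1/MW)*((P2/P1)^((gamma-1)/gamma) - 1)
T1 = 53 + 273.15 = 326.15 K
Pressure ratio = 2.5 / 1.2 = 2.08333
Exponent = (1.3 - 1)/1.3 = 0.230769
(P2/P1)^exp - 1 = 2.08333^0.230769 - 1 = 0.184567
W = 16.5 * 1.3 / 0.3 * 8.314 * 326.15 / 2 * 0.184567 = 17890

17890 kW


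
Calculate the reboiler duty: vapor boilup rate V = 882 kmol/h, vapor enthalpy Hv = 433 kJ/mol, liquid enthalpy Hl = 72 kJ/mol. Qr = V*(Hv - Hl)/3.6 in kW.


Qr = 882 * (433 - 72) / 3.6 = 882 * 361 / 3.6 = 88440

88440 kW


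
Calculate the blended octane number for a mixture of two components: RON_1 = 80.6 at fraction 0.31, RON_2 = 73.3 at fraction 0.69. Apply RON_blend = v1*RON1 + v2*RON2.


Linear blending: RON_blend = sum(vi * RONi)
Contribution 1: 0.31 * 80.6 = 24.986
Contribution 2: 0.69 * 73.3 = 50.577
RON_blend = 24.986 + 50.577 = 75.563

75.563


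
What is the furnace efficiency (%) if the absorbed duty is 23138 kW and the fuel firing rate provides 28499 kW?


Furnace efficiency = Q_absorbed / Q_fuel * 100
= 23138 / 28499 * 100 = 81.19

81.19 %


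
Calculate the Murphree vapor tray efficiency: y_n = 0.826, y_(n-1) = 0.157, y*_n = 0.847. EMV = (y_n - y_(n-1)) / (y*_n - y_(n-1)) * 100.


Murphree vapor efficiency: EMV = (y_n - y_(n-1)) / (y*_n - y_(n-1)) * 100
EMV = (0.826 - 0.157) / (0.847 - 0.157) * 100 = 0.669 / 0.69 * 100 = 96.96

96.96 %


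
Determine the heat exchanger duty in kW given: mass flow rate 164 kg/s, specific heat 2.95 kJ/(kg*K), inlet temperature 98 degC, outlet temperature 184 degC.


Q = m_dot * cp * delta_T
delta_T = 184 - 98 = 86 K
Q = 164 * 2.95 * 86
= 483.8 * 86
= 41606.8 kW

41606.8 kW


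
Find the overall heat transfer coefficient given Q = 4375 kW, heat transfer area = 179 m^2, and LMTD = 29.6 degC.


From Q = U*A*LMTD, U = Q / (A * LMTD)
U = 4375 / (179 * 29.6) = 4375 / 5298.4 = 0.8257

0.8257 kW/(m^2*K)


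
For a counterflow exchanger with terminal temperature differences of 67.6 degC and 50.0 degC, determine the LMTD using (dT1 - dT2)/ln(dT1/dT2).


LMTD = (dT1 - dT2) / ln(dT1/dT2)
= (67.6 - 50.0) / ln(67.6 / 50.0) = 17.6 / 0.301585 = 58.36

58.36 degC


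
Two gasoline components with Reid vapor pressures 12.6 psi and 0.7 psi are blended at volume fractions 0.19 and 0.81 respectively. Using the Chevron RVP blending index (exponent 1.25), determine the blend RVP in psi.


Chevron index: RVP_blend = (sum xi*RVPi^1.25)^(1/1.25)
RVP^1.25 terms: 0.19 * 12.6^1.25 + 0.81 * 0.7^1.25 = 5.02905
RVP_blend = 5.02905^(1/1.25) = 3.641

3.641 psi


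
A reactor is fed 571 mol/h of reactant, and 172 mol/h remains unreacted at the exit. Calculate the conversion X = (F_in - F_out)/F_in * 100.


X = (F_in - F_out) / F_in * 100
Moles reacted = 571 - 172 = 399
X = 399 / 571 * 100
= 0.6988 * 100
= 69.88 %

69.88 %


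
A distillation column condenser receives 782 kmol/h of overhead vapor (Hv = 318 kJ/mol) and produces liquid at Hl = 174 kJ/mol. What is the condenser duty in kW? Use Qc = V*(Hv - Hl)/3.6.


Qc = 782 * (318 - 174) / 3.6 = 782 * 144 / 3.6 = 31280

31280 kW


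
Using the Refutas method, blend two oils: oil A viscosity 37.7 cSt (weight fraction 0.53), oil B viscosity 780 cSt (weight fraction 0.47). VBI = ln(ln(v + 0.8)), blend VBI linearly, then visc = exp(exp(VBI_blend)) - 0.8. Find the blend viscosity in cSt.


Refutas method: VBN_i = 14.534*ln(ln(visc_i + 0.8)) + 10.975, blended linearly by mass fraction; since VBN is linear in VBI_i = ln(ln(visc_i + 0.8)) and the fractions sum to 1, blend VBI directly: visc = exp(exp(VBI_blend)) - 0.8
VBI_1 = ln(ln(37.7 + 0.8)) = 1.29491
VBI_2 = ln(ln(780 + 0.8)) = 1.89617
VBI_blend = 0.53 * 1.29491 + 0.47 * 1.89617 = 1.5775
visc_blend = exp(exp(1.5775)) - 0.8 = 126.0

126.0 cSt


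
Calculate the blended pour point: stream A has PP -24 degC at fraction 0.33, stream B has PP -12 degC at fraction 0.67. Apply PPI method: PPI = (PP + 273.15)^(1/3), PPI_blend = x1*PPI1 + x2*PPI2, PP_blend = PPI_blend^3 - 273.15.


PPI_1 = (-24 + 273.15)^(1/3) = 6.292458
PPI_2 = (-12 + 273.15)^(1/3) = 6.391901
PPI_blend = 0.33 * 6.292458 + 0.67 * 6.391901 = 6.359085
PP_blend = 6.359085^3 - 273.15 = 257.1484 - 273.15 = -16

-16 degC


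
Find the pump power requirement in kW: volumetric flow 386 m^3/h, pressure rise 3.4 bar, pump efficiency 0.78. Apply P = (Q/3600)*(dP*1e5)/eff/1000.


Q = 386 / 3600 = 0.107222 m^3/s
P = 0.107222 * (3.4 * 1e5) / 0.78 / 1000 = 46.74

46.74 kW


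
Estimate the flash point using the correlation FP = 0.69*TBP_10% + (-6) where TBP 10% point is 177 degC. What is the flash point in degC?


FP = 0.69 * 177 + (-6) = 116.13

116.13 degC


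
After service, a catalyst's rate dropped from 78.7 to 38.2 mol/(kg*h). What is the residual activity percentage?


Activity (%) = (rate_used / rate_fresh) * 100
rate_used = 38.2, rate_fresh = 78.7
= (38.2 / 78.7) * 100
= 0.4854 * 100 = 48.54

48.54 %


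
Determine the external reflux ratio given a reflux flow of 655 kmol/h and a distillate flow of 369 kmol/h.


Reflux ratio definition: R = L / D (liquid returned / distillate withdrawn)
L = 655 kmol/h, D = 369 kmol/h
R = 655 / 369 = 1.775

1.775


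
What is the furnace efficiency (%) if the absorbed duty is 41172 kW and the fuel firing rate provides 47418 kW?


Furnace efficiency = Q_absorbed / Q_fuel * 100
= 41172 / 47418 * 100 = 86.83

86.83 %


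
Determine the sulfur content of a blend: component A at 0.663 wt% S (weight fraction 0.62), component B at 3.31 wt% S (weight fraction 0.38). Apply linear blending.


Linear sulfur blending: S_blend = x1*S1 + x2*S2
Contribution 1: 0.62 * 0.663 = 0.41106 wt%
Contribution 2: 0.38 * 3.31 = 1.2578 wt%
S_blend = 0.41106 + 1.2578 = 1.66886

1.66886 wt%


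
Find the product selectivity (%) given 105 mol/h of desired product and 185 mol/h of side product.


Selectivity = desired / (desired + undesired) * 100
Total products = 105 + 185 = 290 mol/h
S = 105 / 290 * 100
= 0.3621 * 100
= 36.21 %

36.21 %


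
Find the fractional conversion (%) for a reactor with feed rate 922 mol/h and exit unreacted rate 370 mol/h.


X = (F_in - F_out) / F_in * 100
Moles reacted = 922 - 370 = 552
X = 552 / 922 * 100
= 0.5987 * 100
= 59.87 %

59.87 %


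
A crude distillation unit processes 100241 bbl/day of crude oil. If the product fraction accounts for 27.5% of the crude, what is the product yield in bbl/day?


Crude throughput = 100241 bbl/day
Fraction yield = 27.5%
yield = throughput * fraction / 100
yield = 100241 * 27.5 / 100 = 27566.275

27566.275 bbl/day


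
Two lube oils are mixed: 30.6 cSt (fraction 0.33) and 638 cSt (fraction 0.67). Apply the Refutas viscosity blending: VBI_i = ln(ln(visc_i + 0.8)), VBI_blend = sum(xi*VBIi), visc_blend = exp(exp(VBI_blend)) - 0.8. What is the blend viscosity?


Refutas method: VBN_i = 14.534*ln(ln(visc_i + 0.8)) + 10.975, blended linearly by mass fraction; since VBN is linear in VBI_i = ln(ln(visc_i + 0.8)) and the fractions sum to 1, blend VBI directly: visc = exp(exp(VBI_blend)) - 0.8
VBI_1 = ln(ln(30.6 + 0.8)) = 1.23745
VBI_2 = ln(ln(638 + 0.8)) = 1.86557
VBI_blend = 0.33 * 1.23745 + 0.67 * 1.86557 = 1.65829
visc_blend = exp(exp(1.65829)) - 0.8 = 189.8

189.8 cSt


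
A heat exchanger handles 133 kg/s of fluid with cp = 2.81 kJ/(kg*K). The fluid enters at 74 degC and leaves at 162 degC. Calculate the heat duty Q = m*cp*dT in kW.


Q = m_dot * cp * delta_T
delta_T = 162 - 74 = 88 K
Q = 133 * 2.81 * 88
= 373.73 * 88
= 32888.24 kW

32888.24 kW


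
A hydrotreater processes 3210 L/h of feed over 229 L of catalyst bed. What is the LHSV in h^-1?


LHSV = volumetric feed rate / catalyst volume
= 3210 L/h / 229 L
= 14.02 h^-1

14.02 h^-1


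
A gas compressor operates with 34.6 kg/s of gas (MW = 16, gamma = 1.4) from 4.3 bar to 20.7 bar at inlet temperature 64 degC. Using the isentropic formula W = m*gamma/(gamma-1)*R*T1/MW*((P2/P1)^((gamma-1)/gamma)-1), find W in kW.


Isentropic work: W = m*(gamma/(gamma-1))*(R*T1/MW)*((P2/P1)^((gamma-1)/gamma) - 1)
T1 = 64 + 273.15 = 337.15 K
Pressure ratio = 20.7 / 4.3 = 4.81395
Exponent = (1.4 - 1)/1.4 = 0.285714
(P2/P1)^exp - 1 = 4.81395^0.285714 - 1 = 0.566752
W = 34.6 * 1.4 / 0.4 * 8.314 * 337.15 / 16 * 0.566752 = 12020

12020 kW


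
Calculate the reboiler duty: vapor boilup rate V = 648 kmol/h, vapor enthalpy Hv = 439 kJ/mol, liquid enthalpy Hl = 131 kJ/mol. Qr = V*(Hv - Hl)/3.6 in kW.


Qr = 648 * (439 - 131) / 3.6 = 648 * 308 / 3.6 = 55440

55440 kW


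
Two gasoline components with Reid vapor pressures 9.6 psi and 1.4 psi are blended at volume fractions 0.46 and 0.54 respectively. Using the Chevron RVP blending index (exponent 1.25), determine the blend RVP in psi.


Chevron index: RVP_blend = (sum xi*RVPi^1.25)^(1/1.25)
RVP^1.25 terms: 0.46 * 9.6^1.25 + 0.54 * 1.4^1.25 = 8.59549
RVP_blend = 8.59549^(1/1.25) = 5.590

5.590 psi


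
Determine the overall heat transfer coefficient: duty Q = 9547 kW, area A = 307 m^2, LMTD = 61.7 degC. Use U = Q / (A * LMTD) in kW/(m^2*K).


From Q = U*A*LMTD, U = Q / (A * LMTD)
U = 9547 / (307 * 61.7) = 9547 / 18941.9 = 0.5040

0.5040 kW/(m^2*K)


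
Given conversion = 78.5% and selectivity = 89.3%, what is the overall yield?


Overall yield = conversion (%) * selectivity (%) / 100
Conversion = 78.5%, Selectivity = 89.3%
Y = 78.5 * 89.3 / 100
= 70.1005 %

70.1005 %


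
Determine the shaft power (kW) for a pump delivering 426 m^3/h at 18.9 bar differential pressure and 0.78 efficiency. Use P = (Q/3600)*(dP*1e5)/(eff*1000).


Q = 426 / 3600 = 0.118333 m^3/s
P = 0.118333 * (18.9 * 1e5) / 0.78 / 1000 = 286.7

286.7 kW


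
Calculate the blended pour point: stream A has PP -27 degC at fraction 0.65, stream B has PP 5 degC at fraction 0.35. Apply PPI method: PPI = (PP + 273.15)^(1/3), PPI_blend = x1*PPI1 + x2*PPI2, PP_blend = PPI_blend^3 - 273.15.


PPI_1 = (-27 + 273.15)^(1/3) = 6.2671
PPI_2 = (5 + 273.15)^(1/3) = 6.527693
PPI_blend = 0.65 * 6.2671 + 0.35 * 6.527693 = 6.358308
PP_blend = 6.358308^3 - 273.15 = 257.0542 - 273.15 = -16.1

-16.1 degC


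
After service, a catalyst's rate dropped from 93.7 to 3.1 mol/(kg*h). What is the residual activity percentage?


Activity (%) = (rate_used / rate_fresh) * 100
rate_used = 3.1, rate_fresh = 93.7
= (3.1 / 93.7) * 100
= 0.03308 * 100 = 3.308

3.308 %


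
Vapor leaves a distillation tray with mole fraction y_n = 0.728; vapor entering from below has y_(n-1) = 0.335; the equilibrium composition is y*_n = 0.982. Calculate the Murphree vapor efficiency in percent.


Murphree vapor efficiency: EMV = (y_n - y_(n-1)) / (y*_n - y_(n-1)) * 100
EMV = (0.728 - 0.335) / (0.982 - 0.335) * 100 = 0.393 / 0.647 * 100 = 60.74

60.74 %


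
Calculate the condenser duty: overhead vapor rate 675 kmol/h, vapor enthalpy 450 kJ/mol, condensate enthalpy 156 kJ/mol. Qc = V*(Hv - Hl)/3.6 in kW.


Qc = 675 * (450 - 156) / 3.6 = 675 * 294 / 3.6 = 55120

55120 kW


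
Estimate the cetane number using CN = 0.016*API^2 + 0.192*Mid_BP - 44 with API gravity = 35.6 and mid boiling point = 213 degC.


CN = 0.016 * 35.6^2 + 0.192 * 213 - 44
CN = 20.27776 + 40.896 - 44 = 17.17376

17.17376


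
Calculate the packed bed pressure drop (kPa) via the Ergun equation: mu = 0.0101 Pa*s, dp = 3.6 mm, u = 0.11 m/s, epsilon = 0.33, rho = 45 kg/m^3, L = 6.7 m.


dp = 3.6 mm = 0.0036 m
Viscous term = 150*0.0101*0.11*(1-0.33)^2 / (0.0036^2*0.33^3) = 160623
Inertial term = 1.75*45*0.11^2*(1-0.33) / (0.0036*0.33^3) = 4934.76
dP/L = 160623 + 4934.76 = 165558 Pa/m
dP = 165558 * 6.7 / 1000 = 1109 kPa

1109 kPa


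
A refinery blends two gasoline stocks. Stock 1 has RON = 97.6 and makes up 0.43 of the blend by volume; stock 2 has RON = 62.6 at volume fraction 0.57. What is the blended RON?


Linear blending: RON_blend = sum(vi * RONi)
Contribution 1: 0.43 * 97.6 = 41.968
Contribution 2: 0.57 * 62.6 = 35.682
RON_blend = 41.968 + 35.682 = 77.65

77.65


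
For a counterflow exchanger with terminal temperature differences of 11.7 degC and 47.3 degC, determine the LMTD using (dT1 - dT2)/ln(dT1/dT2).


LMTD = (dT1 - dT2) / ln(dT1/dT2)
= (11.7 - 47.3) / ln(11.7 / 47.3) = -35.6 / -1.39692 = 25.48

25.48 degC


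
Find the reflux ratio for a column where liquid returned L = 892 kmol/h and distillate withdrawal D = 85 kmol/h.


Reflux ratio definition: R = L / D (liquid returned / distillate withdrawn)
L = 892 kmol/h, D = 85 kmol/h
R = 892 / 85 = 10.49

10.49


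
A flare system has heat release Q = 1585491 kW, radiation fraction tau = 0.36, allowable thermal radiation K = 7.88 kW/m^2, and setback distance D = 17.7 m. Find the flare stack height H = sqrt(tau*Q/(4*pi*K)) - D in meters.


tau*Q/(4*pi*K) = 0.36 * 1585491 / (4 * pi * 7.88) = 5764.08
sqrt(5764.08) = 75.9215
H = 75.9215 - 17.7 = 58.22

58.22 m


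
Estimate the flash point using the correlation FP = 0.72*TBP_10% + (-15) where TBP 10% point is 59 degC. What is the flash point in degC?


FP = 0.72 * 59 + (-15) = 27.48

27.48 degC


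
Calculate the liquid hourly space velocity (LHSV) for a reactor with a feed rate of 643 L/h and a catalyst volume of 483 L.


LHSV = volumetric feed rate / catalyst volume
= 643 L/h / 483 L
= 1.331 h^-1

1.331 h^-1


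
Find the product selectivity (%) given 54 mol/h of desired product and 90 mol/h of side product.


Selectivity = desired / (desired + undesired) * 100
Total products = 54 + 90 = 144 mol/h
S = 54 / 144 * 100
= 0.3750 * 100
= 37.50 %

37.50 %


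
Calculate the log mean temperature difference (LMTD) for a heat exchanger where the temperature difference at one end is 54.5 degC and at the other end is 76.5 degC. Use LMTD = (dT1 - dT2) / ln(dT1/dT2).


LMTD = (dT1 - dT2) / ln(dT1/dT2)
= (54.5 - 76.5) / ln(54.5 / 76.5) = -22 / -0.33909 = 64.88

64.88 degC


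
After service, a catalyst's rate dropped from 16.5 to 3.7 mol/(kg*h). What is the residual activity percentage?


Activity (%) = (rate_used / rate_fresh) * 100
rate_used = 3.7, rate_fresh = 16.5
= (3.7 / 16.5) * 100
= 0.2242 * 100 = 22.42

22.42 %


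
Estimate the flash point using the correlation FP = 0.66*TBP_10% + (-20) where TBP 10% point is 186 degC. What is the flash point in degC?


FP = 0.66 * 186 + (-20) = 102.76

102.76 degC


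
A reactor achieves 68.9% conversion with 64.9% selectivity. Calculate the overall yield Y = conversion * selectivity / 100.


Overall yield = conversion (%) * selectivity (%) / 100
Conversion = 68.9%, Selectivity = 64.9%
Y = 68.9 * 64.9 / 100
= 44.7161 %

44.7161 %


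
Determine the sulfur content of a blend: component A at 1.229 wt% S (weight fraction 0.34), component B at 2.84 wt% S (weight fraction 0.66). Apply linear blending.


Linear sulfur blending: S_blend = x1*S1 + x2*S2
Contribution 1: 0.34 * 1.229 = 0.41786 wt%
Contribution 2: 0.66 * 2.84 = 1.8744 wt%
S_blend = 0.41786 + 1.8744 = 2.29226

2.29226 wt%


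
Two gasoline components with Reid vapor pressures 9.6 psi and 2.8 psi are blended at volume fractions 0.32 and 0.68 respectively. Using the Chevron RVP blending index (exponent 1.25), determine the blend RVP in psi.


Chevron index: RVP_blend = (sum xi*RVPi^1.25)^(1/1.25)
RVP^1.25 terms: 0.32 * 9.6^1.25 + 0.68 * 2.8^1.25 = 7.87036
RVP_blend = 7.87036^(1/1.25) = 5.209

5.209 psi


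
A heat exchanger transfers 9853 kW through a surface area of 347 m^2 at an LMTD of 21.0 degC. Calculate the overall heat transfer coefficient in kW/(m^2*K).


From Q = U*A*LMTD, U = Q / (A * LMTD)
U = 9853 / (347 * 21.0) = 9853 / 7287 = 1.352

1.352 kW/(m^2*K)


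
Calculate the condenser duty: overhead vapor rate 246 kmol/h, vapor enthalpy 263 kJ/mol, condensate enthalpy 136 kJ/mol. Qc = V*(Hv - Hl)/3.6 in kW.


Qc = 246 * (263 - 136) / 3.6 = 246 * 127 / 3.6 = 8678

8678 kW


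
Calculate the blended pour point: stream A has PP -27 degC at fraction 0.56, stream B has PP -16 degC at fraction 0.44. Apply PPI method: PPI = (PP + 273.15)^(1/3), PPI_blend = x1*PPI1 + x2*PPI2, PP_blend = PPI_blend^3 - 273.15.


PPI_1 = (-27 + 273.15)^(1/3) = 6.2671
PPI_2 = (-16 + 273.15)^(1/3) = 6.359098
PPI_blend = 0.56 * 6.2671 + 0.44 * 6.359098 = 6.307579
PP_blend = 6.307579^3 - 273.15 = 250.9505 - 273.15 = -22.2

-22.2 degC


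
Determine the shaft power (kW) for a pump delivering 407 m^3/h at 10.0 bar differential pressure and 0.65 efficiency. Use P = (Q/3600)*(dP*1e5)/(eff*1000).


Q = 407 / 3600 = 0.113056 m^3/s
P = 0.113056 * (10.0 * 1e5) / 0.65 / 1000 = 173.9

173.9 kW


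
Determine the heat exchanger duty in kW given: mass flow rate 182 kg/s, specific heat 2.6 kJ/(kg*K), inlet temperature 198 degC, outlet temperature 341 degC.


Q = m_dot * cp * delta_T
delta_T = 341 - 198 = 143 K
Q = 182 * 2.6 * 143
= 473.2 * 143
= 67667.6 kW

67667.6 kW


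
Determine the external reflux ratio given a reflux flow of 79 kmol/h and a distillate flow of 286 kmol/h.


Reflux ratio definition: R = L / D (liquid returned / distillate withdrawn)
L = 79 kmol/h, D = 286 kmol/h
R = 79 / 286 = 0.2762

0.2762


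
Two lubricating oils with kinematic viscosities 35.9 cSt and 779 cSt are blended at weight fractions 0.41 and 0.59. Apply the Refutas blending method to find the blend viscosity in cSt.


Refutas method: VBN_i = 14.534*ln(ln(visc_i + 0.8)) + 10.975, blended linearly by mass fraction; since VBN is linear in VBI_i = ln(ln(visc_i + 0.8)) and the fractions sum to 1, blend VBI directly: visc = exp(exp(VBI_blend)) - 0.8
VBI_1 = ln(ln(35.9 + 0.8)) = 1.2817
VBI_2 = ln(ln(779 + 0.8)) = 1.89597
VBI_blend = 0.41 * 1.2817 + 0.59 * 1.89597 = 1.64412
visc_blend = exp(exp(1.64412)) - 0.8 = 176.3

176.3 cSt


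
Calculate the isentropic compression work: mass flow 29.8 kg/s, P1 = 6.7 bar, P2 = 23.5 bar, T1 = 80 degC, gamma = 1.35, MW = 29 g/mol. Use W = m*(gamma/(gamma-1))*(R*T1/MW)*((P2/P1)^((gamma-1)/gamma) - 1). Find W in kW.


Isentropic work: W = m*(gamma/(gamma-1))*(R*T1/MW)*((P2/P1)^((gamma-1)/gamma) - 1)
T1 = 80 + 273.15 = 353.15 K
Pressure ratio = 23.5 / 6.7 = 3.50746
Exponent = (1.35 - 1)/1.35 = 0.259259
(P2/P1)^exp - 1 = 3.50746^0.259259 - 1 = 0.384504
W = 29.8 * 1.35 / 0.35 * 8.314 * 353.15 / 29 * 0.384504 = 4475

4475 kW


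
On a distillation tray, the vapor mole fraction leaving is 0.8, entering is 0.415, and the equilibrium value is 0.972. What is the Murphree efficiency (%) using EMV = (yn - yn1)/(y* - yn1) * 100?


Murphree vapor efficiency: EMV = (y_n - y_(n-1)) / (y*_n - y_(n-1)) * 100
EMV = (0.8 - 0.415) / (0.972 - 0.415) * 100 = 0.385 / 0.557 * 100 = 69.12

69.12 %


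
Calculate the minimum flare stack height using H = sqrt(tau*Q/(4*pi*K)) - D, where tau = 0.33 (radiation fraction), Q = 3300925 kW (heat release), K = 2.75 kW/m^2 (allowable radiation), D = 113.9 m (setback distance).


tau*Q/(4*pi*K) = 0.33 * 3300925 / (4 * pi * 2.75) = 31521.5
sqrt(31521.5) = 177.543
H = 177.543 - 113.9 = 63.64

63.64 m


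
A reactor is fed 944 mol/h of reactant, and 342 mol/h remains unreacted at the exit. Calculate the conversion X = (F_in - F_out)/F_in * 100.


X = (F_in - F_out) / F_in * 100
Moles reacted = 944 - 342 = 602
X = 602 / 944 * 100
= 0.6377 * 100
= 63.77 %

63.77 %


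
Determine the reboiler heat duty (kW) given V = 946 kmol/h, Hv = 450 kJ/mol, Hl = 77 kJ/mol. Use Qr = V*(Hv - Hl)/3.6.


Qr = 946 * (450 - 77) / 3.6 = 946 * 373 / 3.6 = 98020

98020 kW


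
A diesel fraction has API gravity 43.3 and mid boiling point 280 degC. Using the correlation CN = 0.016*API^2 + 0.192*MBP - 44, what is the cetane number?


CN = 0.016 * 43.3^2 + 0.192 * 280 - 44
CN = 29.99824 + 53.76 - 44 = 39.75824

39.75824


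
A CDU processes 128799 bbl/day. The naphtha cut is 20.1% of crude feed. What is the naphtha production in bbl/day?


Crude throughput = 128799 bbl/day
Fraction yield = 20.1%
yield = throughput * fraction / 100
yield = 128799 * 20.1 / 100 = 25888.599

25888.599 bbl/day


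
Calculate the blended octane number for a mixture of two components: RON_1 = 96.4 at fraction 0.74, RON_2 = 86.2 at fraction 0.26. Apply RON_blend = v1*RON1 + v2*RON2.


Linear blending: RON_blend = sum(vi * RONi)
Contribution 1: 0.74 * 96.4 = 71.336
Contribution 2: 0.26 * 86.2 = 22.412
RON_blend = 71.336 + 22.412 = 93.748

93.748


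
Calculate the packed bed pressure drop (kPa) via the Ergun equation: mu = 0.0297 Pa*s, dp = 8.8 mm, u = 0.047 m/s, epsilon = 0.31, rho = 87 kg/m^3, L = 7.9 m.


dp = 8.8 mm = 0.0088 m
Viscous term = 150*0.0297*0.047*(1-0.31)^2 / (0.0088^2*0.31^3) = 43210.9
Inertial term = 1.75*87*0.047^2*(1-0.31) / (0.0088*0.31^3) = 885.186
dP/L = 43210.9 + 885.186 = 44096.1 Pa/m
dP = 44096.1 * 7.9 / 1000 = 348.4 kPa

348.4 kPa


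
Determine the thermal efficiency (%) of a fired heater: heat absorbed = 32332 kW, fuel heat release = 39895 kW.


Furnace efficiency = Q_absorbed / Q_fuel * 100
= 32332 / 39895 * 100 = 81.04

81.04 %


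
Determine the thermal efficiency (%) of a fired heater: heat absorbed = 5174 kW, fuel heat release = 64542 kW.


Furnace efficiency = Q_absorbed / Q_fuel * 100
= 5174 / 64542 * 100 = 8.016

8.016 %


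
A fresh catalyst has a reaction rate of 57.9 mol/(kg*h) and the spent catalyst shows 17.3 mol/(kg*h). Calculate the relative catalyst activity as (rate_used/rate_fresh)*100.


Activity (%) = (rate_used / rate_fresh) * 100
rate_used = 17.3, rate_fresh = 57.9
= (17.3 / 57.9) * 100
= 0.2988 * 100 = 29.88

29.88 %


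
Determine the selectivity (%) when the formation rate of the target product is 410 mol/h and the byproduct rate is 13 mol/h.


Selectivity = desired / (desired + undesired) * 100
Total products = 410 + 13 = 423 mol/h
S = 410 / 423 * 100
= 0.9693 * 100
= 96.93 %

96.93 %


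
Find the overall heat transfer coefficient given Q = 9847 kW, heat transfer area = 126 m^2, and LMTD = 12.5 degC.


From Q = U*A*LMTD, U = Q / (A * LMTD)
U = 9847 / (126 * 12.5) = 9847 / 1575 = 6.252

6.252 kW/(m^2*K)


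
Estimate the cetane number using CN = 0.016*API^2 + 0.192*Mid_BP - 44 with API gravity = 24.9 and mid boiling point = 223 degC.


CN = 0.016 * 24.9^2 + 0.192 * 223 - 44
CN = 9.92016 + 42.816 - 44 = 8.73616

8.73616


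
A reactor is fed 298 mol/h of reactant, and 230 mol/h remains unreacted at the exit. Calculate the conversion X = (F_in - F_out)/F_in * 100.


X = (F_in - F_out) / F_in * 100
Moles reacted = 298 - 230 = 68
X = 68 / 298 * 100
= 0.2282 * 100
= 22.82 %

22.82 %


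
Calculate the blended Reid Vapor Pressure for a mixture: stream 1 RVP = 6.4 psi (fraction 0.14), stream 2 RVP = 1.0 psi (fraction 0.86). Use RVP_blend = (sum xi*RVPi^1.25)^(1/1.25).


Chevron index: RVP_blend = (sum xi*RVPi^1.25)^(1/1.25)
RVP^1.25 terms: 0.14 * 6.4^1.25 + 0.86 * 1.0^1.25 = 2.28513
RVP_blend = 2.28513^(1/1.25) = 1.937

1.937 psi


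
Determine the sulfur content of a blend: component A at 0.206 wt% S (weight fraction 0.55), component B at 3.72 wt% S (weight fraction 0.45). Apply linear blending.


Linear sulfur blending: S_blend = x1*S1 + x2*S2
Contribution 1: 0.55 * 0.206 = 0.1133 wt%
Contribution 2: 0.45 * 3.72 = 1.674 wt%
S_blend = 0.1133 + 1.674 = 1.7873

1.7873 wt%


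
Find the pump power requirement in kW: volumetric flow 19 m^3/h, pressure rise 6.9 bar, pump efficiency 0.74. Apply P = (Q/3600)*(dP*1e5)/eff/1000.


Q = 19 / 3600 = 0.00527778 m^3/s
P = 0.00527778 * (6.9 * 1e5) / 0.74 / 1000 = 4.921

4.921 kW


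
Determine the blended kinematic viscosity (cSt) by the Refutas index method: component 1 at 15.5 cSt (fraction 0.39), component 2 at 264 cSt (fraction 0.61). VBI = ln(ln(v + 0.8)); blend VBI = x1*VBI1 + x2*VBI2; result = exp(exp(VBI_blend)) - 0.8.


Refutas method: VBN_i = 14.534*ln(ln(visc_i + 0.8)) + 10.975, blended linearly by mass fraction; since VBN is linear in VBI_i = ln(ln(visc_i + 0.8)) and the fractions sum to 1, blend VBI directly: visc = exp(exp(VBI_blend)) - 0.8
VBI_1 = ln(ln(15.5 + 0.8)) = 1.02646
VBI_2 = ln(ln(264 + 0.8)) = 1.71901
VBI_blend = 0.39 * 1.02646 + 0.61 * 1.71901 = 1.44892
visc_blend = exp(exp(1.44892)) - 0.8 = 69.90

69.90 cSt


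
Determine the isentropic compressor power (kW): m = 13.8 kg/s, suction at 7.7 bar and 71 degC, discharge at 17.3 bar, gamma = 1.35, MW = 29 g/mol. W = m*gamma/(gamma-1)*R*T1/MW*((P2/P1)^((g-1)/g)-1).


Isentropic work: W = m*(gamma/(gamma-1))*(R*T1/MW)*((P2/P1)^((gamma-1)/gamma) - 1)
T1 = 71 + 273.15 = 344.15 K
Pressure ratio = 17.3 / 7.7 = 2.24675
Exponent = (1.35 - 1)/1.35 = 0.259259
(P2/P1)^exp - 1 = 2.24675^0.259259 - 1 = 0.233513
W = 13.8 * 1.35 / 0.35 * 8.314 * 344.15 / 29 * 0.233513 = 1226

1226 kW


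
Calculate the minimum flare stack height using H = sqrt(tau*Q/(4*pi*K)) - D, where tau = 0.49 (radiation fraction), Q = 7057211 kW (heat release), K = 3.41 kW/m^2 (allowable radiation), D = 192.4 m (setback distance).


tau*Q/(4*pi*K) = 0.49 * 7057211 / (4 * pi * 3.41) = 80698.4
sqrt(80698.4) = 284.075
H = 284.075 - 192.4 = 91.67

91.67 m


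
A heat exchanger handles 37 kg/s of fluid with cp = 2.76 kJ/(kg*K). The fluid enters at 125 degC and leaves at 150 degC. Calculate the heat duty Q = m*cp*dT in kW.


Q = m_dot * cp * delta_T
delta_T = 150 - 125 = 25 K
Q = 37 * 2.76 * 25
= 102.12 * 25
= 2553 kW

2553 kW


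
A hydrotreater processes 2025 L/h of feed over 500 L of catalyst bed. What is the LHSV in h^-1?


LHSV = volumetric feed rate / catalyst volume
= 2025 L/h / 500 L
= 4.050 h^-1

4.050 h^-1


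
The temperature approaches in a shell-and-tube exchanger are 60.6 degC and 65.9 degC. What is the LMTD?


LMTD = (dT1 - dT2) / ln(dT1/dT2)
= (60.6 - 65.9) / ln(60.6 / 65.9) = -5.3 / -0.0838435 = 63.21

63.21 degC


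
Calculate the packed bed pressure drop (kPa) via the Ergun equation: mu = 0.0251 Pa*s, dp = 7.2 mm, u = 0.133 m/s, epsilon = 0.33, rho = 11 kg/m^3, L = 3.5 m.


dp = 7.2 mm = 0.0072 m
Viscous term = 150*0.0251*0.133*(1-0.33)^2 / (0.0072^2*0.33^3) = 120659
Inertial term = 1.75*11*0.133^2*(1-0.33) / (0.0072*0.33^3) = 881.728
dP/L = 120659 + 881.728 = 121541 Pa/m
dP = 121541 * 3.5 / 1000 = 425.4 kPa

425.4 kPa


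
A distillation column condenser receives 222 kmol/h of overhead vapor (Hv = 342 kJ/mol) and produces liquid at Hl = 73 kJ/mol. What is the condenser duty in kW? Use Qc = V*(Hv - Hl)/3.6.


Qc = 222 * (342 - 73) / 3.6 = 222 * 269 / 3.6 = 16590

16590 kW


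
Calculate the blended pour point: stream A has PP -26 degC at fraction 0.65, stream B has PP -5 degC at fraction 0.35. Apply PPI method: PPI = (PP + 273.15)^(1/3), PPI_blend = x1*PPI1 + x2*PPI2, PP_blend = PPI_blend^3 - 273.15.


PPI_1 = (-26 + 273.15)^(1/3) = 6.275575
PPI_2 = (-5 + 273.15)^(1/3) = 6.448508
PPI_blend = 0.65 * 6.275575 + 0.35 * 6.448508 = 6.336102
PP_blend = 6.336102^3 - 273.15 = 254.3703 - 273.15 = -18.78

-18.78 degC


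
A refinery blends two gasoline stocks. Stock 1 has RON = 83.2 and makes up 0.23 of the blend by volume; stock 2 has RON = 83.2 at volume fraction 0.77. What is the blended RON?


Linear blending: RON_blend = sum(vi * RONi)
Contribution 1: 0.23 * 83.2 = 19.136
Contribution 2: 0.77 * 83.2 = 64.064
RON_blend = 19.136 + 64.064 = 83.2

83.2


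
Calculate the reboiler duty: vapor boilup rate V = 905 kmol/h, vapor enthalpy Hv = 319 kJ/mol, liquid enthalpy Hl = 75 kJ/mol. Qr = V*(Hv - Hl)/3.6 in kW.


Qr = 905 * (319 - 75) / 3.6 = 905 * 244 / 3.6 = 61340

61340 kW


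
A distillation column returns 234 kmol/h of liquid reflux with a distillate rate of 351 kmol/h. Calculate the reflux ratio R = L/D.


Reflux ratio definition: R = L / D (liquid returned / distillate withdrawn)
L = 234 kmol/h, D = 351 kmol/h
R = 234 / 351 = 0.6667

0.6667


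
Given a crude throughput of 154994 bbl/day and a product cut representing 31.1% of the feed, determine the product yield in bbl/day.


Crude throughput = 154994 bbl/day
Fraction yield = 31.1%
yield = throughput * fraction / 100
yield = 154994 * 31.1 / 100 = 48203.134

48203.134 bbl/day


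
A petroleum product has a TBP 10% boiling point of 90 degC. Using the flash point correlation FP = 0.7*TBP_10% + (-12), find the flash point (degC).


FP = 0.7 * 90 + (-12) = 51

51 degC


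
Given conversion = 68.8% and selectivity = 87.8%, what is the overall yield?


Overall yield = conversion (%) * selectivity (%) / 100
Conversion = 68.8%, Selectivity = 87.8%
Y = 68.8 * 87.8 / 100
= 60.4064 %

60.4064 %


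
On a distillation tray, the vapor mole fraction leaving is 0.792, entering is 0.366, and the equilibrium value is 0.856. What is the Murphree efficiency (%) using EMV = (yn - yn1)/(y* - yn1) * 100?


Murphree vapor efficiency: EMV = (y_n - y_(n-1)) / (y*_n - y_(n-1)) * 100
EMV = (0.792 - 0.366) / (0.856 - 0.366) * 100 = 0.426 / 0.49 * 100 = 86.94

86.94 %


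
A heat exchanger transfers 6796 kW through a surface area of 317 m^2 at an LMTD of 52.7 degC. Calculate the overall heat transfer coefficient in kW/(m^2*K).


From Q = U*A*LMTD, U = Q / (A * LMTD)
U = 6796 / (317 * 52.7) = 6796 / 16705.9 = 0.4068

0.4068 kW/(m^2*K)


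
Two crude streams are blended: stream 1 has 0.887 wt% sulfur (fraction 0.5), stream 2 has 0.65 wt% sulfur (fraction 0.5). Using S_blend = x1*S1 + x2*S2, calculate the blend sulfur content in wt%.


Linear sulfur blending: S_blend = x1*S1 + x2*S2
Contribution 1: 0.5 * 0.887 = 0.4435 wt%
Contribution 2: 0.5 * 0.65 = 0.325 wt%
S_blend = 0.4435 + 0.325 = 0.7685

0.7685 wt%


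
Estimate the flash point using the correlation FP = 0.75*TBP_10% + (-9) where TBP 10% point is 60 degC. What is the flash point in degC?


FP = 0.75 * 60 + (-9) = 36

36 degC


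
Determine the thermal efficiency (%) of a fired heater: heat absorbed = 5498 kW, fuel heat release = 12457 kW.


Furnace efficiency = Q_absorbed / Q_fuel * 100
= 5498 / 12457 * 100 = 44.14

44.14 %


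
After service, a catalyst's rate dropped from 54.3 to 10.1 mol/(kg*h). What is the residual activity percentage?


Activity (%) = (rate_used / rate_fresh) * 100
rate_used = 10.1, rate_fresh = 54.3
= (10.1 / 54.3) * 100
= 0.1860 * 100 = 18.60

18.60 %


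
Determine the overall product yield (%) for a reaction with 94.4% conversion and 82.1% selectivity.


Overall yield = conversion (%) * selectivity (%) / 100
Conversion = 94.4%, Selectivity = 82.1%
Y = 94.4 * 82.1 / 100
= 77.5024 %

77.5024 %


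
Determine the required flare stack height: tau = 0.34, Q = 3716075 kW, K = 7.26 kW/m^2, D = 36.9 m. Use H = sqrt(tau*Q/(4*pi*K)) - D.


tau*Q/(4*pi*K) = 0.34 * 3716075 / (4 * pi * 7.26) = 13849
sqrt(13849) = 117.682
H = 117.682 - 36.9 = 80.78

80.78 m


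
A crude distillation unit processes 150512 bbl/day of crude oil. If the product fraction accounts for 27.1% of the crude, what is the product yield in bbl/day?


Crude throughput = 150512 bbl/day
Fraction yield = 27.1%
yield = throughput * fraction / 100
yield = 150512 * 27.1 / 100 = 40788.752

40788.752 bbl/day


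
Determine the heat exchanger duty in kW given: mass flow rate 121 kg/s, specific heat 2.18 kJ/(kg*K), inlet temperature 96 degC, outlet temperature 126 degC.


Q = m_dot * cp * delta_T
delta_T = 126 - 96 = 30 K
Q = 121 * 2.18 * 30
= 263.78 * 30
= 7913.4 kW

7913.4 kW


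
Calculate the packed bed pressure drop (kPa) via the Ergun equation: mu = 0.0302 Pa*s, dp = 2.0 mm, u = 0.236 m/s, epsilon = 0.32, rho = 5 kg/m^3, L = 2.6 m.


dp = 2.0 mm = 0.002 m
Viscous term = 150*0.0302*0.236*(1-0.32)^2 / (0.002^2*0.32^3) = 3771530
Inertial term = 1.75*5*0.236^2*(1-0.32) / (0.002*0.32^3) = 5056.63
dP/L = 3771530 + 5056.63 = 3776590 Pa/m
dP = 3776590 * 2.6 / 1000 = 9819 kPa

9819 kPa


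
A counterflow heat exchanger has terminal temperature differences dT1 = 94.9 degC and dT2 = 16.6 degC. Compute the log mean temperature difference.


LMTD = (dT1 - dT2) / ln(dT1/dT2)
= (94.9 - 16.6) / ln(94.9 / 16.6) = 78.3 / 1.74342 = 44.91

44.91 degC
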